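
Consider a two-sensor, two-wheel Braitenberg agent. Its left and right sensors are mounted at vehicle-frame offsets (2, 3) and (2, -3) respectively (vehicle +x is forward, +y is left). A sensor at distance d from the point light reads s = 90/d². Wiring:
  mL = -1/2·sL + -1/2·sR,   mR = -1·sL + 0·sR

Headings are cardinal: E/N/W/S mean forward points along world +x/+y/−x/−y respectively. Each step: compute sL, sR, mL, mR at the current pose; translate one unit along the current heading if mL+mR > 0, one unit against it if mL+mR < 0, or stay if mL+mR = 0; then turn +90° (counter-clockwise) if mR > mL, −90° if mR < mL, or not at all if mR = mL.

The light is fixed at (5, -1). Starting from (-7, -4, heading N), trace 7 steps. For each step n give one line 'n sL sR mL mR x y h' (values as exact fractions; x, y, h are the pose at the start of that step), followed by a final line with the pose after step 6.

0 45/113 45/41 -3465/4633 -45/113 -7 -4 N
1 18/49 90/197 -3978/9653 -18/49 -7 -5 W
2 9/10 45/116 -747/1160 -9/10 -6 -5 S
3 18/41 90/169 -3366/6929 -18/41 -6 -4 W
4 45/37 45/97 -3015/3589 -45/37 -5 -4 S
5 90/169 18/29 -2826/4901 -90/169 -5 -3 W
6 45/26 9/16 -477/416 -45/26 -4 -3 S
final -4 -2 W

n=0: pose=(-7,-4,N); sL=45/113, sR=45/41; mL=-3465/4633, mR=-45/113; mL+mR=-5310/4633 → advance -1; mR−mL=1620/4633 → turn +1·90°
n=1: pose=(-7,-5,W); sL=18/49, sR=90/197; mL=-3978/9653, mR=-18/49; mL+mR=-7524/9653 → advance -1; mR−mL=432/9653 → turn +1·90°
n=2: pose=(-6,-5,S); sL=9/10, sR=45/116; mL=-747/1160, mR=-9/10; mL+mR=-1791/1160 → advance -1; mR−mL=-297/1160 → turn -1·90°
n=3: pose=(-6,-4,W); sL=18/41, sR=90/169; mL=-3366/6929, mR=-18/41; mL+mR=-6408/6929 → advance -1; mR−mL=324/6929 → turn +1·90°
n=4: pose=(-5,-4,S); sL=45/37, sR=45/97; mL=-3015/3589, mR=-45/37; mL+mR=-7380/3589 → advance -1; mR−mL=-1350/3589 → turn -1·90°
n=5: pose=(-5,-3,W); sL=90/169, sR=18/29; mL=-2826/4901, mR=-90/169; mL+mR=-5436/4901 → advance -1; mR−mL=216/4901 → turn +1·90°
n=6: pose=(-4,-3,S); sL=45/26, sR=9/16; mL=-477/416, mR=-45/26; mL+mR=-1197/416 → advance -1; mR−mL=-243/416 → turn -1·90°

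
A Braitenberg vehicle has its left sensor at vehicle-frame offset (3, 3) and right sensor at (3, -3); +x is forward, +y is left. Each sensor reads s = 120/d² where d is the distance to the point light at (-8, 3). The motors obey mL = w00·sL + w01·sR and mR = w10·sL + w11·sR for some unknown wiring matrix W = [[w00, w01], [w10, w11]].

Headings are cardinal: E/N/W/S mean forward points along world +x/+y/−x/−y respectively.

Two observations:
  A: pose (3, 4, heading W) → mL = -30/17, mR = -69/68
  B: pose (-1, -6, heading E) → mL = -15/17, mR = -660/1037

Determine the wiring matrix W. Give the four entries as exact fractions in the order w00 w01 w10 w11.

-1 0 -1 1/2

obs A: pose=(3,4,W) → sL=30/17, sR=3/2, mL=-30/17, mR=-69/68
obs B: pose=(-1,-6,E) → sL=15/17, sR=30/61, mL=-15/17, mR=-660/1037
sensor matrix S = [[30/17, 3/2], [15/17, 30/61]]; det S = -945/2074
solve [mL_A; mL_B] = S·[w00; w01] and [mR_A; mR_B] = S·[w10; w11]:
  w00 = -1, w01 = 0, w10 = -1, w11 = 1/2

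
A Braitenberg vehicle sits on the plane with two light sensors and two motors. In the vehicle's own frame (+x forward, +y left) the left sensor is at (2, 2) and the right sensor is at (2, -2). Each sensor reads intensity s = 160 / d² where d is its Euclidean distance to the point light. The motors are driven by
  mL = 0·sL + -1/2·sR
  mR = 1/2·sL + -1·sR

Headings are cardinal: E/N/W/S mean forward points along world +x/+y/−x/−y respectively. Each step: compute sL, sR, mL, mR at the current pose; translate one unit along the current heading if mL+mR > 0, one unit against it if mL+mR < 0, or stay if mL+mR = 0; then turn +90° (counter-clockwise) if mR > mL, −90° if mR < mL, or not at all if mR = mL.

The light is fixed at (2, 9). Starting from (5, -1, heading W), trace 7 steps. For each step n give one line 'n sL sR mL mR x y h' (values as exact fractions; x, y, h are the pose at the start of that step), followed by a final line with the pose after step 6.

0 32/29 32/13 -16/13 -720/377 5 -1 W
1 40/17 8/5 -4/5 -36/85 6 -1 N
2 160/173 32/17 -16/17 -4176/2941 6 -2 W
3 16/9 16/13 -8/13 -40/117 7 -2 N
4 32/41 160/109 -80/109 -4816/4469 7 -3 W
5 40/29 40/41 -20/41 -340/1189 8 -3 N
6 160/241 160/137 -80/137 -27600/33017 8 -4 W
final 9 -4 N

n=0: pose=(5,-1,W); sL=32/29, sR=32/13; mL=-16/13, mR=-720/377; mL+mR=-1184/377 → advance -1; mR−mL=-256/377 → turn -1·90°
n=1: pose=(6,-1,N); sL=40/17, sR=8/5; mL=-4/5, mR=-36/85; mL+mR=-104/85 → advance -1; mR−mL=32/85 → turn +1·90°
n=2: pose=(6,-2,W); sL=160/173, sR=32/17; mL=-16/17, mR=-4176/2941; mL+mR=-6944/2941 → advance -1; mR−mL=-1408/2941 → turn -1·90°
n=3: pose=(7,-2,N); sL=16/9, sR=16/13; mL=-8/13, mR=-40/117; mL+mR=-112/117 → advance -1; mR−mL=32/117 → turn +1·90°
n=4: pose=(7,-3,W); sL=32/41, sR=160/109; mL=-80/109, mR=-4816/4469; mL+mR=-8096/4469 → advance -1; mR−mL=-1536/4469 → turn -1·90°
n=5: pose=(8,-3,N); sL=40/29, sR=40/41; mL=-20/41, mR=-340/1189; mL+mR=-920/1189 → advance -1; mR−mL=240/1189 → turn +1·90°
n=6: pose=(8,-4,W); sL=160/241, sR=160/137; mL=-80/137, mR=-27600/33017; mL+mR=-46880/33017 → advance -1; mR−mL=-8320/33017 → turn -1·90°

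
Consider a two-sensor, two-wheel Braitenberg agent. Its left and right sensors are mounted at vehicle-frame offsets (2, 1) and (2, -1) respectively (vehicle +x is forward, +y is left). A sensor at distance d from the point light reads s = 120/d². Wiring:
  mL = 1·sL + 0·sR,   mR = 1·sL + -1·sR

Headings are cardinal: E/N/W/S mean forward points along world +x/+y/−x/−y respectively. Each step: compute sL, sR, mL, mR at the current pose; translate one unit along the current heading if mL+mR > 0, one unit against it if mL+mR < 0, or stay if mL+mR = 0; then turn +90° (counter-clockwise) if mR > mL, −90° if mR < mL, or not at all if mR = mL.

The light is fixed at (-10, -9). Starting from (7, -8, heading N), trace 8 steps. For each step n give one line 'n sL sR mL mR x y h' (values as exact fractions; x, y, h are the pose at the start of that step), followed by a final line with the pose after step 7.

n=0: pose=(7,-8,N); sL=24/53, sR=40/111; mL=24/53, mR=544/5883; mL+mR=3208/5883 → advance +1; mR−mL=-40/111 → turn -1·90°
n=1: pose=(7,-7,E); sL=12/37, sR=60/181; mL=12/37, mR=-48/6697; mL+mR=2124/6697 → advance +1; mR−mL=-60/181 → turn -1·90°
n=2: pose=(8,-7,S); sL=120/361, sR=120/289; mL=120/361, mR=-8640/104329; mL+mR=26040/104329 → advance +1; mR−mL=-120/289 → turn -1·90°
n=3: pose=(8,-8,W); sL=15/32, sR=6/13; mL=15/32, mR=3/416; mL+mR=99/208 → advance +1; mR−mL=-6/13 → turn -1·90°
n=4: pose=(7,-8,N); sL=24/53, sR=40/111; mL=24/53, mR=544/5883; mL+mR=3208/5883 → advance +1; mR−mL=-40/111 → turn -1·90°
n=5: pose=(7,-7,E); sL=12/37, sR=60/181; mL=12/37, mR=-48/6697; mL+mR=2124/6697 → advance +1; mR−mL=-60/181 → turn -1·90°
n=6: pose=(8,-7,S); sL=120/361, sR=120/289; mL=120/361, mR=-8640/104329; mL+mR=26040/104329 → advance +1; mR−mL=-120/289 → turn -1·90°
n=7: pose=(8,-8,W); sL=15/32, sR=6/13; mL=15/32, mR=3/416; mL+mR=99/208 → advance +1; mR−mL=-6/13 → turn -1·90°

0 24/53 40/111 24/53 544/5883 7 -8 N
1 12/37 60/181 12/37 -48/6697 7 -7 E
2 120/361 120/289 120/361 -8640/104329 8 -7 S
3 15/32 6/13 15/32 3/416 8 -8 W
4 24/53 40/111 24/53 544/5883 7 -8 N
5 12/37 60/181 12/37 -48/6697 7 -7 E
6 120/361 120/289 120/361 -8640/104329 8 -7 S
7 15/32 6/13 15/32 3/416 8 -8 W
final 7 -8 N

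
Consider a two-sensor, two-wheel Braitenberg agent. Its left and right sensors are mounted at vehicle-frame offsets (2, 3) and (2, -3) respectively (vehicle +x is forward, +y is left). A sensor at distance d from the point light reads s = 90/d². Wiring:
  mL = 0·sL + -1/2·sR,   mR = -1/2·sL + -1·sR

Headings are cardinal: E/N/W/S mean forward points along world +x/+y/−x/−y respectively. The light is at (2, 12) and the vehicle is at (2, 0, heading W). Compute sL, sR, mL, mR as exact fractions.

left sensor world pos  = (0, -3); dL² = 229
right sensor world pos = (0, 3); dR² = 85
sL = 90/229 = 90/229
sR = 90/85 = 18/17
mL = 0·sL + -1/2·sR = -9/17
mR = -1/2·sL + -1·sR = -4887/3893

90/229 18/17 -9/17 -4887/3893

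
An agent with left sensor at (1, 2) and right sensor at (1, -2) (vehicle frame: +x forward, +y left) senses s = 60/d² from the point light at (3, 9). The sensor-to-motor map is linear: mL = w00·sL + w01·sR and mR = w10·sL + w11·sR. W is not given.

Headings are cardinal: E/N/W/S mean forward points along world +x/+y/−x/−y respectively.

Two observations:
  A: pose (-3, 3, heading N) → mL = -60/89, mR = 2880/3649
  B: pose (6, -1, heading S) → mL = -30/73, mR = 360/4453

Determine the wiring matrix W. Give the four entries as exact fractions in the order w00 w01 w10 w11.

obs A: pose=(-3,3,N) → sL=60/89, sR=60/41, mL=-60/89, mR=2880/3649
obs B: pose=(6,-1,S) → sL=30/73, sR=30/61, mL=-30/73, mR=360/4453
sensor matrix S = [[60/89, 60/41], [30/73, 30/61]]; det S = -4384800/16248997
solve [mL_A; mL_B] = S·[w00; w01] and [mR_A; mR_B] = S·[w10; w11]:
  w00 = -1, w01 = 0, w10 = -1, w11 = 1

-1 0 -1 1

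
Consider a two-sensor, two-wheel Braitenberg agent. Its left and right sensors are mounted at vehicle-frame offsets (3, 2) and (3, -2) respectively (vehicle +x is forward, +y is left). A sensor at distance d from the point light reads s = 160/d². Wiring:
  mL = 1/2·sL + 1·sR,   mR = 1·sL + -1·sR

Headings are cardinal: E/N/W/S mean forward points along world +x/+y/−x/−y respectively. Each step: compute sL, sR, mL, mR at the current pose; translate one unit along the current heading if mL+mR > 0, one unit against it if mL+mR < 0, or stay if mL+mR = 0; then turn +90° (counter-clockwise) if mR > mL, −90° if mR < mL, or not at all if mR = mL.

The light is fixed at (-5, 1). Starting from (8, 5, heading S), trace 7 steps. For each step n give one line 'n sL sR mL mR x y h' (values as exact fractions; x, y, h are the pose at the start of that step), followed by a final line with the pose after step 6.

0 80/113 80/61 11480/6893 -4160/6893 8 5 S
1 160/101 32/25 5232/2525 768/2525 8 4 W
2 20/17 20/29 630/493 240/493 7 4 N
3 160/261 160/229 60080/59769 -5120/59769 7 5 E
4 80/113 80/61 11480/6893 -4160/6893 8 5 S
5 160/101 32/25 5232/2525 768/2525 8 4 W
6 20/17 20/29 630/493 240/493 7 4 N
final 7 5 E

n=0: pose=(8,5,S); sL=80/113, sR=80/61; mL=11480/6893, mR=-4160/6893; mL+mR=120/113 → advance +1; mR−mL=-15640/6893 → turn -1·90°
n=1: pose=(8,4,W); sL=160/101, sR=32/25; mL=5232/2525, mR=768/2525; mL+mR=240/101 → advance +1; mR−mL=-4464/2525 → turn -1·90°
n=2: pose=(7,4,N); sL=20/17, sR=20/29; mL=630/493, mR=240/493; mL+mR=30/17 → advance +1; mR−mL=-390/493 → turn -1·90°
n=3: pose=(7,5,E); sL=160/261, sR=160/229; mL=60080/59769, mR=-5120/59769; mL+mR=80/87 → advance +1; mR−mL=-65200/59769 → turn -1·90°
n=4: pose=(8,5,S); sL=80/113, sR=80/61; mL=11480/6893, mR=-4160/6893; mL+mR=120/113 → advance +1; mR−mL=-15640/6893 → turn -1·90°
n=5: pose=(8,4,W); sL=160/101, sR=32/25; mL=5232/2525, mR=768/2525; mL+mR=240/101 → advance +1; mR−mL=-4464/2525 → turn -1·90°
n=6: pose=(7,4,N); sL=20/17, sR=20/29; mL=630/493, mR=240/493; mL+mR=30/17 → advance +1; mR−mL=-390/493 → turn -1·90°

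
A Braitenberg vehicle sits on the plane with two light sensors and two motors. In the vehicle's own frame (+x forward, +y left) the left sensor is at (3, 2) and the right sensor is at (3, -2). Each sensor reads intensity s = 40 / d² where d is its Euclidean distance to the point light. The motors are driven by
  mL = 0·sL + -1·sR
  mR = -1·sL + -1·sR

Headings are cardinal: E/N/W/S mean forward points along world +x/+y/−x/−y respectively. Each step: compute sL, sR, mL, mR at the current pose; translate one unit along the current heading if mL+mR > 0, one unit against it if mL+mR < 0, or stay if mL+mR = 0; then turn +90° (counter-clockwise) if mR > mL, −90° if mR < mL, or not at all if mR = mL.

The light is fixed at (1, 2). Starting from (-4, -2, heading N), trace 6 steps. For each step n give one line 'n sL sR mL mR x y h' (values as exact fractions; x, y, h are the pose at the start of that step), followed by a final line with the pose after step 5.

n=0: pose=(-4,-2,N); sL=4/5, sR=4; mL=-4, mR=-24/5; mL+mR=-44/5 → advance -1; mR−mL=-4/5 → turn -1·90°
n=1: pose=(-4,-3,E); sL=40/13, sR=40/53; mL=-40/53, mR=-2640/689; mL+mR=-3160/689 → advance -1; mR−mL=-40/13 → turn -1·90°
n=2: pose=(-5,-3,S); sL=1/2, sR=5/16; mL=-5/16, mR=-13/16; mL+mR=-9/8 → advance -1; mR−mL=-1/2 → turn -1·90°
n=3: pose=(-5,-2,W); sL=40/117, sR=8/17; mL=-8/17, mR=-1616/1989; mL+mR=-2552/1989 → advance -1; mR−mL=-40/117 → turn -1·90°
n=4: pose=(-4,-2,N); sL=4/5, sR=4; mL=-4, mR=-24/5; mL+mR=-44/5 → advance -1; mR−mL=-4/5 → turn -1·90°
n=5: pose=(-4,-3,E); sL=40/13, sR=40/53; mL=-40/53, mR=-2640/689; mL+mR=-3160/689 → advance -1; mR−mL=-40/13 → turn -1·90°

0 4/5 4 -4 -24/5 -4 -2 N
1 40/13 40/53 -40/53 -2640/689 -4 -3 E
2 1/2 5/16 -5/16 -13/16 -5 -3 S
3 40/117 8/17 -8/17 -1616/1989 -5 -2 W
4 4/5 4 -4 -24/5 -4 -2 N
5 40/13 40/53 -40/53 -2640/689 -4 -3 E
final -5 -3 S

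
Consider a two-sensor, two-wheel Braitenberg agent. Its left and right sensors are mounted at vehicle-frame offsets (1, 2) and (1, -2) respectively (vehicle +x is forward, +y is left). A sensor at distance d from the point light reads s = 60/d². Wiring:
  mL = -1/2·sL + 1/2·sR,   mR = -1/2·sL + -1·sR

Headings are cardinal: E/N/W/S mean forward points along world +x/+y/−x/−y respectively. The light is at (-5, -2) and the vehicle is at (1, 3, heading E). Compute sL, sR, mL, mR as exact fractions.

30/49 30/29 300/1421 -1905/1421

left sensor world pos  = (2, 5); dL² = 98
right sensor world pos = (2, 1); dR² = 58
sL = 60/98 = 30/49
sR = 60/58 = 30/29
mL = -1/2·sL + 1/2·sR = 300/1421
mR = -1/2·sL + -1·sR = -1905/1421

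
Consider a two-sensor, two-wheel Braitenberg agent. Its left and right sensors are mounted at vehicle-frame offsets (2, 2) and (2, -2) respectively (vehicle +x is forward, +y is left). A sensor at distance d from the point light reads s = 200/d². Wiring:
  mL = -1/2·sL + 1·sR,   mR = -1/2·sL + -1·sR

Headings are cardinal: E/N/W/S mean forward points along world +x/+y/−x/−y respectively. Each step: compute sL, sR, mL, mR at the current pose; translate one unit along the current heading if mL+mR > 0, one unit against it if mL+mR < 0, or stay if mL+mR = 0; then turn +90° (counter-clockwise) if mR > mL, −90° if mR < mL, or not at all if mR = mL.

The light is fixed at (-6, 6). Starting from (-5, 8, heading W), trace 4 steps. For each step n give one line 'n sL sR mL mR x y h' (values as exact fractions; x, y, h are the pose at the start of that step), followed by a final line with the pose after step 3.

n=0: pose=(-5,8,W); sL=200, sR=200/17; mL=-1500/17, mR=-1900/17; mL+mR=-200 → advance -1; mR−mL=-400/17 → turn -1·90°
n=1: pose=(-4,8,N); sL=25/2, sR=25/4; mL=0, mR=-25/2; mL+mR=-25/2 → advance -1; mR−mL=-25/2 → turn -1·90°
n=2: pose=(-4,7,E); sL=8, sR=200/17; mL=132/17, mR=-268/17; mL+mR=-8 → advance -1; mR−mL=-400/17 → turn -1·90°
n=3: pose=(-5,7,S); sL=20, sR=100; mL=90, mR=-110; mL+mR=-20 → advance -1; mR−mL=-200 → turn -1·90°

0 200 200/17 -1500/17 -1900/17 -5 8 W
1 25/2 25/4 0 -25/2 -4 8 N
2 8 200/17 132/17 -268/17 -4 7 E
3 20 100 90 -110 -5 7 S
final -5 8 W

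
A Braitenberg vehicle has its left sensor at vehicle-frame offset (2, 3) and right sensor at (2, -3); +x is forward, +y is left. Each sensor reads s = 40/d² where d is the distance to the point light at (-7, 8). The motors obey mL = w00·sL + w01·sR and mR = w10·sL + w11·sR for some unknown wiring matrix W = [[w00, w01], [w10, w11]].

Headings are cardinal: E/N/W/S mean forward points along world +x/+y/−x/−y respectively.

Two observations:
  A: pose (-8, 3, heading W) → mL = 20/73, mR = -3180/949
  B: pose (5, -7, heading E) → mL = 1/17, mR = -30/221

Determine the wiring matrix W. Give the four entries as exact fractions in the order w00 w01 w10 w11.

obs A: pose=(-8,3,W) → sL=40/73, sR=40/13, mL=20/73, mR=-3180/949
obs B: pose=(5,-7,E) → sL=2/17, sR=1/13, mL=1/17, mR=-30/221
sensor matrix S = [[40/73, 40/13], [2/17, 1/13]]; det S = -5160/16133
solve [mL_A; mL_B] = S·[w00; w01] and [mR_A; mR_B] = S·[w10; w11]:
  w00 = 1/2, w01 = 0, w10 = -1/2, w11 = -1

1/2 0 -1/2 -1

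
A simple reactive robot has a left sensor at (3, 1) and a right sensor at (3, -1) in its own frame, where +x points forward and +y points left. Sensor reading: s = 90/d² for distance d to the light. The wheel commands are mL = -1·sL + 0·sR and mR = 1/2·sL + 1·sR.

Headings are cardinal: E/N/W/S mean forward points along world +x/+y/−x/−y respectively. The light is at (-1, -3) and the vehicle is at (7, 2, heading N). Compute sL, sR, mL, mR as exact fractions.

90/113 18/29 -90/113 3339/3277

left sensor world pos  = (6, 5); dL² = 113
right sensor world pos = (8, 5); dR² = 145
sL = 90/113 = 90/113
sR = 90/145 = 18/29
mL = -1·sL + 0·sR = -90/113
mR = 1/2·sL + 1·sR = 3339/3277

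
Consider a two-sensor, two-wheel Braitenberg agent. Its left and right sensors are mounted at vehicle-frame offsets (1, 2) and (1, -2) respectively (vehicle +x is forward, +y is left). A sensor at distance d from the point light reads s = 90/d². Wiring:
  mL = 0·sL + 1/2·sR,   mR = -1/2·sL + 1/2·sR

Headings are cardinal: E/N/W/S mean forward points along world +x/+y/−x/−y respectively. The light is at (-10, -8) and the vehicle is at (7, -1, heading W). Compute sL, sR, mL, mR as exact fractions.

left sensor world pos  = (6, -3); dL² = 281
right sensor world pos = (6, 1); dR² = 337
sL = 90/281 = 90/281
sR = 90/337 = 90/337
mL = 0·sL + 1/2·sR = 45/337
mR = -1/2·sL + 1/2·sR = -2520/94697

90/281 90/337 45/337 -2520/94697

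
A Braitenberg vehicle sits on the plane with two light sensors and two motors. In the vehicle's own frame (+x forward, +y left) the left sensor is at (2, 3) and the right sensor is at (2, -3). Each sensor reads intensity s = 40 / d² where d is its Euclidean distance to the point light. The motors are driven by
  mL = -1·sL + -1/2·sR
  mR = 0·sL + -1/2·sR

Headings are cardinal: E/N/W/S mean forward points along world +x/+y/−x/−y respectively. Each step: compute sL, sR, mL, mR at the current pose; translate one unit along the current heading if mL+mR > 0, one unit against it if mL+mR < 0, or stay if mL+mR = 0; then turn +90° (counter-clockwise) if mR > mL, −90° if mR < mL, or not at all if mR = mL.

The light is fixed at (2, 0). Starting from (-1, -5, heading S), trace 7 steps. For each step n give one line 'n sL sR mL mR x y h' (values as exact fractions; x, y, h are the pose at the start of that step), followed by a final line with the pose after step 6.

n=0: pose=(-1,-5,S); sL=40/49, sR=8/17; mL=-876/833, mR=-4/17; mL+mR=-1072/833 → advance -1; mR−mL=40/49 → turn +1·90°
n=1: pose=(-1,-4,E); sL=20, sR=4/5; mL=-102/5, mR=-2/5; mL+mR=-104/5 → advance -1; mR−mL=20 → turn +1·90°
n=2: pose=(-2,-4,N); sL=40/53, sR=8; mL=-252/53, mR=-4; mL+mR=-464/53 → advance -1; mR−mL=40/53 → turn +1·90°
n=3: pose=(-2,-5,W); sL=2/5, sR=1; mL=-9/10, mR=-1/2; mL+mR=-7/5 → advance -1; mR−mL=2/5 → turn +1·90°
n=4: pose=(-1,-5,S); sL=40/49, sR=8/17; mL=-876/833, mR=-4/17; mL+mR=-1072/833 → advance -1; mR−mL=40/49 → turn +1·90°
n=5: pose=(-1,-4,E); sL=20, sR=4/5; mL=-102/5, mR=-2/5; mL+mR=-104/5 → advance -1; mR−mL=20 → turn +1·90°
n=6: pose=(-2,-4,N); sL=40/53, sR=8; mL=-252/53, mR=-4; mL+mR=-464/53 → advance -1; mR−mL=40/53 → turn +1·90°

0 40/49 8/17 -876/833 -4/17 -1 -5 S
1 20 4/5 -102/5 -2/5 -1 -4 E
2 40/53 8 -252/53 -4 -2 -4 N
3 2/5 1 -9/10 -1/2 -2 -5 W
4 40/49 8/17 -876/833 -4/17 -1 -5 S
5 20 4/5 -102/5 -2/5 -1 -4 E
6 40/53 8 -252/53 -4 -2 -4 N
final -2 -5 W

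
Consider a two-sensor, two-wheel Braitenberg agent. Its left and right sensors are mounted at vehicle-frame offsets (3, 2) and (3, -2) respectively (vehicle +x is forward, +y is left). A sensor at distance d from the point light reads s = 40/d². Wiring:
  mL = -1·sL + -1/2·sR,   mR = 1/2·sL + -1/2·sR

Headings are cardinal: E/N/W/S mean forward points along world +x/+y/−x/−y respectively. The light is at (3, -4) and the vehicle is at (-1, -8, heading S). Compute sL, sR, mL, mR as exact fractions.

40/53 8/17 -892/901 128/901

left sensor world pos  = (1, -11); dL² = 53
right sensor world pos = (-3, -11); dR² = 85
sL = 40/53 = 40/53
sR = 40/85 = 8/17
mL = -1·sL + -1/2·sR = -892/901
mR = 1/2·sL + -1/2·sR = 128/901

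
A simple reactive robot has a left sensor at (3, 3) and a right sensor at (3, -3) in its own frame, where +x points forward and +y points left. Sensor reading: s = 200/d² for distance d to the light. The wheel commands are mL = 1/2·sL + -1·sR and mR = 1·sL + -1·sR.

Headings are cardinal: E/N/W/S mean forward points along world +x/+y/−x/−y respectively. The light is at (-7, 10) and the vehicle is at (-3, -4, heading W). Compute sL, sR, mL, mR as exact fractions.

20/29 100/61 -2290/1769 -1680/1769

left sensor world pos  = (-6, -7); dL² = 290
right sensor world pos = (-6, -1); dR² = 122
sL = 200/290 = 20/29
sR = 200/122 = 100/61
mL = 1/2·sL + -1·sR = -2290/1769
mR = 1·sL + -1·sR = -1680/1769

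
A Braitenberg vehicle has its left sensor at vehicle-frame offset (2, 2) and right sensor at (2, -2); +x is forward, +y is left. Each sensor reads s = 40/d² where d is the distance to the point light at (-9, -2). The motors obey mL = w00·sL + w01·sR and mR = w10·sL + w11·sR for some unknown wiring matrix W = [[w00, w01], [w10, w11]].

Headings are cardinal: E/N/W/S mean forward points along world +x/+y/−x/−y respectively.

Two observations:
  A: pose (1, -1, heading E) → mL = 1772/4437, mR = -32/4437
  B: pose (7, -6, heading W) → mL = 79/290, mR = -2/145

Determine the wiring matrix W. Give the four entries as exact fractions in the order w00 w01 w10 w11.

1 1/2 1/2 -1/2

obs A: pose=(1,-1,E) → sL=40/153, sR=8/29, mL=1772/4437, mR=-32/4437
obs B: pose=(7,-6,W) → sL=5/29, sR=1/5, mL=79/290, mR=-2/145
sensor matrix S = [[40/153, 8/29], [5/29, 1/5]]; det S = 608/128673
solve [mL_A; mL_B] = S·[w00; w01] and [mR_A; mR_B] = S·[w10; w11]:
  w00 = 1, w01 = 1/2, w10 = 1/2, w11 = -1/2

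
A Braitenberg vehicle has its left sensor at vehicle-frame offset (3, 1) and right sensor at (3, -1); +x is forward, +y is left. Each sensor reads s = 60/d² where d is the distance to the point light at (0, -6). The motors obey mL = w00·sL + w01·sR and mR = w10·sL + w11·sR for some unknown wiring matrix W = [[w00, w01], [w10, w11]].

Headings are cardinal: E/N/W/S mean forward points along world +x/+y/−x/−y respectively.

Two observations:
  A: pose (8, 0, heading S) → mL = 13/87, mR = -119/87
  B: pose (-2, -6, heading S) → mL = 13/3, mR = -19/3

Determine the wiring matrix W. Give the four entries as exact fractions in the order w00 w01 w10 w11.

1 -1/2 -1/2 -1

obs A: pose=(8,0,S) → sL=2/3, sR=30/29, mL=13/87, mR=-119/87
obs B: pose=(-2,-6,S) → sL=6, sR=10/3, mL=13/3, mR=-19/3
sensor matrix S = [[2/3, 30/29], [6, 10/3]]; det S = -1040/261
solve [mL_A; mL_B] = S·[w00; w01] and [mR_A; mR_B] = S·[w10; w11]:
  w00 = 1, w01 = -1/2, w10 = -1/2, w11 = -1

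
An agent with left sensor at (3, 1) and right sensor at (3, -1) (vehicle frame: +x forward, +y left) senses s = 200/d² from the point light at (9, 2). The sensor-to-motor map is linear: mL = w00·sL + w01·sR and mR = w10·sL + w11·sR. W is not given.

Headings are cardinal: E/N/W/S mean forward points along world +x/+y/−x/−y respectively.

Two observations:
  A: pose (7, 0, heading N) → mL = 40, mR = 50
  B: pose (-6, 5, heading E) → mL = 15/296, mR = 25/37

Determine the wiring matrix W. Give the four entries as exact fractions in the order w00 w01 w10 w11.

obs A: pose=(7,0,N) → sL=20, sR=100, mL=40, mR=50
obs B: pose=(-6,5,E) → sL=5/4, sR=50/37, mL=15/296, mR=25/37
sensor matrix S = [[20, 100], [5/4, 50/37]]; det S = -3625/37
solve [mL_A; mL_B] = S·[w00; w01] and [mR_A; mR_B] = S·[w10; w11]:
  w00 = -1/2, w01 = 1/2, w10 = 0, w11 = 1/2

-1/2 1/2 0 1/2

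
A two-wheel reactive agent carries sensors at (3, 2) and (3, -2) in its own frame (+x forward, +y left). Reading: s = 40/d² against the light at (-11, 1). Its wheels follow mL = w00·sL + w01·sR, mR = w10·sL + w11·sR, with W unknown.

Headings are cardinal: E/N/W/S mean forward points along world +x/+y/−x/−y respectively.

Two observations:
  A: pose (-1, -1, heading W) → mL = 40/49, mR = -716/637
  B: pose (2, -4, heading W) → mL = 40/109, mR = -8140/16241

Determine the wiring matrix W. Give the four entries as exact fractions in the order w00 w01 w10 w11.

obs A: pose=(-1,-1,W) → sL=8/13, sR=40/49, mL=40/49, mR=-716/637
obs B: pose=(2,-4,W) → sL=40/149, sR=40/109, mL=40/109, mR=-8140/16241
sensor matrix S = [[8/13, 40/49], [40/149, 40/109]]; det S = 69120/10345517
solve [mL_A; mL_B] = S·[w00; w01] and [mR_A; mR_B] = S·[w10; w11]:
  w00 = 0, w01 = 1, w10 = -1/2, w11 = -1

0 1 -1/2 -1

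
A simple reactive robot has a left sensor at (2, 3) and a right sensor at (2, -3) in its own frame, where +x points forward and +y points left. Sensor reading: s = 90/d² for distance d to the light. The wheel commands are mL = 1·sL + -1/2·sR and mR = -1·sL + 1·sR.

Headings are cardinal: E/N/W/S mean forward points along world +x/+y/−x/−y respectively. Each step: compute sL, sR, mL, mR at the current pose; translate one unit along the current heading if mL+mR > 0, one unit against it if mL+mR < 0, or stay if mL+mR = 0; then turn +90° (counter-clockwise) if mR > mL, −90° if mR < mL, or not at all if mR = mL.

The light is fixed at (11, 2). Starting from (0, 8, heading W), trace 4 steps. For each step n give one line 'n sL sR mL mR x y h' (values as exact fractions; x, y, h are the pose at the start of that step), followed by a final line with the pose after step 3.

n=0: pose=(0,8,W); sL=45/89, sR=9/25; mL=1449/4450, mR=-324/2225; mL+mR=9/50 → advance +1; mR−mL=-2097/4450 → turn -1·90°
n=1: pose=(-1,8,N); sL=90/289, sR=18/29; mL=9/8381, mR=2592/8381; mL+mR=9/29 → advance +1; mR−mL=2583/8381 → turn +1·90°
n=2: pose=(-1,9,W); sL=45/106, sR=45/148; mL=4275/15688, mR=-945/7844; mL+mR=45/296 → advance +1; mR−mL=-6165/15688 → turn -1·90°
n=3: pose=(-2,9,N); sL=90/337, sR=90/181; mL=1125/60997, mR=14040/60997; mL+mR=45/181 → advance +1; mR−mL=12915/60997 → turn +1·90°

0 45/89 9/25 1449/4450 -324/2225 0 8 W
1 90/289 18/29 9/8381 2592/8381 -1 8 N
2 45/106 45/148 4275/15688 -945/7844 -1 9 W
3 90/337 90/181 1125/60997 14040/60997 -2 9 N
final -2 10 W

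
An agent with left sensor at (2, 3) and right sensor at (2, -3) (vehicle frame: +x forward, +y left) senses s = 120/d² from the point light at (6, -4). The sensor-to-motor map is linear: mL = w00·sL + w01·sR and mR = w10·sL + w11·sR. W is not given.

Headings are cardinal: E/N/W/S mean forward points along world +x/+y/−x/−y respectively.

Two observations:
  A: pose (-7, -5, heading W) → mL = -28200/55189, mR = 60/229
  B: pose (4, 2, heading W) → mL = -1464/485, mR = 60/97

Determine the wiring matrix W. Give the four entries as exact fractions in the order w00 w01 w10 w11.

obs A: pose=(-7,-5,W) → sL=120/241, sR=120/229, mL=-28200/55189, mR=60/229
obs B: pose=(4,2,W) → sL=24/5, sR=120/97, mL=-1464/485, mR=60/97
sensor matrix S = [[120/241, 120/229], [24/5, 120/97]]; det S = -10167552/5353333
solve [mL_A; mL_B] = S·[w00; w01] and [mR_A; mR_B] = S·[w10; w11]:
  w00 = -1/2, w01 = -1/2, w10 = 0, w11 = 1/2

-1/2 -1/2 0 1/2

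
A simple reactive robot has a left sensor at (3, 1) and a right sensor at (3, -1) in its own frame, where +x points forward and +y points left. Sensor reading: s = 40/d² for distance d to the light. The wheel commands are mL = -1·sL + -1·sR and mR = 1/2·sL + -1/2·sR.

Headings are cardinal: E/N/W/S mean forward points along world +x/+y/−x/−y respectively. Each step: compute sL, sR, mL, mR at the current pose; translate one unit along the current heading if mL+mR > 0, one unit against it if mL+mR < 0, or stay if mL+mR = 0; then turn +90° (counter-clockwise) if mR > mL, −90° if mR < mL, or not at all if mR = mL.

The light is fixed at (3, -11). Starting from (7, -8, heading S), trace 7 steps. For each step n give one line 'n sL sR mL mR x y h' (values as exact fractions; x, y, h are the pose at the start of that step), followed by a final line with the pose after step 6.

n=0: pose=(7,-8,S); sL=8/5, sR=40/9; mL=-272/45, mR=-64/45; mL+mR=-112/15 → advance -1; mR−mL=208/45 → turn +1·90°
n=1: pose=(7,-7,E); sL=20/37, sR=20/29; mL=-1320/1073, mR=-80/1073; mL+mR=-1400/1073 → advance -1; mR−mL=1240/1073 → turn +1·90°
n=2: pose=(6,-7,N); sL=40/53, sR=8/13; mL=-944/689, mR=48/689; mL+mR=-896/689 → advance -1; mR−mL=992/689 → turn +1·90°
n=3: pose=(6,-8,W); sL=10, sR=5/2; mL=-25/2, mR=15/4; mL+mR=-35/4 → advance -1; mR−mL=65/4 → turn +1·90°
n=4: pose=(7,-8,S); sL=8/5, sR=40/9; mL=-272/45, mR=-64/45; mL+mR=-112/15 → advance -1; mR−mL=208/45 → turn +1·90°
n=5: pose=(7,-7,E); sL=20/37, sR=20/29; mL=-1320/1073, mR=-80/1073; mL+mR=-1400/1073 → advance -1; mR−mL=1240/1073 → turn +1·90°
n=6: pose=(6,-7,N); sL=40/53, sR=8/13; mL=-944/689, mR=48/689; mL+mR=-896/689 → advance -1; mR−mL=992/689 → turn +1·90°

0 8/5 40/9 -272/45 -64/45 7 -8 S
1 20/37 20/29 -1320/1073 -80/1073 7 -7 E
2 40/53 8/13 -944/689 48/689 6 -7 N
3 10 5/2 -25/2 15/4 6 -8 W
4 8/5 40/9 -272/45 -64/45 7 -8 S
5 20/37 20/29 -1320/1073 -80/1073 7 -7 E
6 40/53 8/13 -944/689 48/689 6 -7 N
final 6 -8 W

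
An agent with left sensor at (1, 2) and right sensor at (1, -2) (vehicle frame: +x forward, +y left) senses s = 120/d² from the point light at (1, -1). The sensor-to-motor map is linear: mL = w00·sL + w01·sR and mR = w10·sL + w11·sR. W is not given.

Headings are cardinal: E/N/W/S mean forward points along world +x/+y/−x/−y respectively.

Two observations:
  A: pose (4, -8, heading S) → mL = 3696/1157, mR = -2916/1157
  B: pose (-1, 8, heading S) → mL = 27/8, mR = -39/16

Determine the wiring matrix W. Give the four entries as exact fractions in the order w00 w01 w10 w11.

1 1 -1/2 -1

obs A: pose=(4,-8,S) → sL=120/89, sR=24/13, mL=3696/1157, mR=-2916/1157
obs B: pose=(-1,8,S) → sL=15/8, sR=3/2, mL=27/8, mR=-39/16
sensor matrix S = [[120/89, 24/13], [15/8, 3/2]]; det S = -1665/1157
solve [mL_A; mL_B] = S·[w00; w01] and [mR_A; mR_B] = S·[w10; w11]:
  w00 = 1, w01 = 1, w10 = -1/2, w11 = -1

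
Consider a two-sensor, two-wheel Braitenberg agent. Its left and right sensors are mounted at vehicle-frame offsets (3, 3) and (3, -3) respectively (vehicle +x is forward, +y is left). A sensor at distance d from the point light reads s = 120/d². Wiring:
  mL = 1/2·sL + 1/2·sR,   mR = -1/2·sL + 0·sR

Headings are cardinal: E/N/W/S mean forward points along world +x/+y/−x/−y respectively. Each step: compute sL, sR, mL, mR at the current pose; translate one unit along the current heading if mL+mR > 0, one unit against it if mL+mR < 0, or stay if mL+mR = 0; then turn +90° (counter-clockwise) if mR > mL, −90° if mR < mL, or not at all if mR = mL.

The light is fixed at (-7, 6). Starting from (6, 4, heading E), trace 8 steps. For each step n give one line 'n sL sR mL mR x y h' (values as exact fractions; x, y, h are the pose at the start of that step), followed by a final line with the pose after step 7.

n=0: pose=(6,4,E); sL=120/257, sR=120/281; mL=32280/72217, mR=-60/257; mL+mR=60/281 → advance +1; mR−mL=-49140/72217 → turn -1·90°
n=1: pose=(7,4,S); sL=60/157, sR=60/73; mL=6900/11461, mR=-30/157; mL+mR=30/73 → advance +1; mR−mL=-9090/11461 → turn -1·90°
n=2: pose=(7,3,W); sL=120/157, sR=120/121; mL=16680/18997, mR=-60/157; mL+mR=60/121 → advance +1; mR−mL=-23940/18997 → turn -1·90°
n=3: pose=(6,3,N); sL=6/5, sR=15/32; mL=267/320, mR=-3/5; mL+mR=15/64 → advance +1; mR−mL=-459/320 → turn -1·90°
n=4: pose=(6,4,E); sL=120/257, sR=120/281; mL=32280/72217, mR=-60/257; mL+mR=60/281 → advance +1; mR−mL=-49140/72217 → turn -1·90°
n=5: pose=(7,4,S); sL=60/157, sR=60/73; mL=6900/11461, mR=-30/157; mL+mR=30/73 → advance +1; mR−mL=-9090/11461 → turn -1·90°
n=6: pose=(7,3,W); sL=120/157, sR=120/121; mL=16680/18997, mR=-60/157; mL+mR=60/121 → advance +1; mR−mL=-23940/18997 → turn -1·90°
n=7: pose=(6,3,N); sL=6/5, sR=15/32; mL=267/320, mR=-3/5; mL+mR=15/64 → advance +1; mR−mL=-459/320 → turn -1·90°

0 120/257 120/281 32280/72217 -60/257 6 4 E
1 60/157 60/73 6900/11461 -30/157 7 4 S
2 120/157 120/121 16680/18997 -60/157 7 3 W
3 6/5 15/32 267/320 -3/5 6 3 N
4 120/257 120/281 32280/72217 -60/257 6 4 E
5 60/157 60/73 6900/11461 -30/157 7 4 S
6 120/157 120/121 16680/18997 -60/157 7 3 W
7 6/5 15/32 267/320 -3/5 6 3 N
final 6 4 E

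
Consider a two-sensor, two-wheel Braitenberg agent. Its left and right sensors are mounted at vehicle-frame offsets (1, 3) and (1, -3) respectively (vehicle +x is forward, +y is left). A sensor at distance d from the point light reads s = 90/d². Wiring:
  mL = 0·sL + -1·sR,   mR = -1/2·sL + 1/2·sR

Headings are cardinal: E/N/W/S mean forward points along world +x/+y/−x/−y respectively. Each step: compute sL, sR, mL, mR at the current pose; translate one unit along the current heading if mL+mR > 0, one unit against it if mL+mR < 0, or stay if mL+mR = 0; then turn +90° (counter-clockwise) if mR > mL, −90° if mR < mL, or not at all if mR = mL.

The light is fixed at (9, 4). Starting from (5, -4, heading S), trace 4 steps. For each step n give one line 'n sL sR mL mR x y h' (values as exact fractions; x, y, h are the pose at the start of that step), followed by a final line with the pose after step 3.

0 45/41 9/13 -9/13 -108/533 5 -4 S
1 18/5 90/109 -90/109 -756/545 5 -3 E
2 45/34 45/64 -45/64 -675/2176 4 -3 S
3 18/5 90/97 -90/97 -648/485 4 -2 E
final 3 -2 S

n=0: pose=(5,-4,S); sL=45/41, sR=9/13; mL=-9/13, mR=-108/533; mL+mR=-477/533 → advance -1; mR−mL=261/533 → turn +1·90°
n=1: pose=(5,-3,E); sL=18/5, sR=90/109; mL=-90/109, mR=-756/545; mL+mR=-1206/545 → advance -1; mR−mL=-306/545 → turn -1·90°
n=2: pose=(4,-3,S); sL=45/34, sR=45/64; mL=-45/64, mR=-675/2176; mL+mR=-2205/2176 → advance -1; mR−mL=855/2176 → turn +1·90°
n=3: pose=(4,-2,E); sL=18/5, sR=90/97; mL=-90/97, mR=-648/485; mL+mR=-1098/485 → advance -1; mR−mL=-198/485 → turn -1·90°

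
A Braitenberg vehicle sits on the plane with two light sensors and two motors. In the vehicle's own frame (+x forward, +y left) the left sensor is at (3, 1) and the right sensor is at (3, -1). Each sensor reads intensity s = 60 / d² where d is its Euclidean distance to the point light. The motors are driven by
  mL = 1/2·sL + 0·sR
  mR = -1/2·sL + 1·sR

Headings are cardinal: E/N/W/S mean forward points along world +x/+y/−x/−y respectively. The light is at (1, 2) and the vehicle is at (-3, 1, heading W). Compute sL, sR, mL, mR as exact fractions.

60/53 60/49 30/53 1710/2597

left sensor world pos  = (-6, 0); dL² = 53
right sensor world pos = (-6, 2); dR² = 49
sL = 60/53 = 60/53
sR = 60/49 = 60/49
mL = 1/2·sL + 0·sR = 30/53
mR = -1/2·sL + 1·sR = 1710/2597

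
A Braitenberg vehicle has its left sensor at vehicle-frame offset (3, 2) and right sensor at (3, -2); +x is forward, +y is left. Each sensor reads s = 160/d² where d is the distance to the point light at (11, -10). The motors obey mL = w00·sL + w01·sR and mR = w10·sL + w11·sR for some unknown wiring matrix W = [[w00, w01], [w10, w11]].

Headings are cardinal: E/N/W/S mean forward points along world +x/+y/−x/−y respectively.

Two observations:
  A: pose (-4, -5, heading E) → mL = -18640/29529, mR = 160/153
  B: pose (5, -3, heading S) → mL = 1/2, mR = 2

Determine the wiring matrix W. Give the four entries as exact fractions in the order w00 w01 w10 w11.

1/2 -1 0 1

obs A: pose=(-4,-5,E) → sL=160/193, sR=160/153, mL=-18640/29529, mR=160/153
obs B: pose=(5,-3,S) → sL=5, sR=2, mL=1/2, mR=2
sensor matrix S = [[160/193, 160/153], [5, 2]]; det S = -105440/29529
solve [mL_A; mL_B] = S·[w00; w01] and [mR_A; mR_B] = S·[w10; w11]:
  w00 = 1/2, w01 = -1, w10 = 0, w11 = 1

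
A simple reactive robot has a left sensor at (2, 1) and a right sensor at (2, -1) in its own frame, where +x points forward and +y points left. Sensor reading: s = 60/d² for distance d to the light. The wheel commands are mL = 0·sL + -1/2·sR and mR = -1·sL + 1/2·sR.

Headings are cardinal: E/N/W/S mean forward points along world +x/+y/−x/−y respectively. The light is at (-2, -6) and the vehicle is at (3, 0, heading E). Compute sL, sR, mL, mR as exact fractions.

left sensor world pos  = (5, 1); dL² = 98
right sensor world pos = (5, -1); dR² = 74
sL = 60/98 = 30/49
sR = 60/74 = 30/37
mL = 0·sL + -1/2·sR = -15/37
mR = -1·sL + 1/2·sR = -375/1813

30/49 30/37 -15/37 -375/1813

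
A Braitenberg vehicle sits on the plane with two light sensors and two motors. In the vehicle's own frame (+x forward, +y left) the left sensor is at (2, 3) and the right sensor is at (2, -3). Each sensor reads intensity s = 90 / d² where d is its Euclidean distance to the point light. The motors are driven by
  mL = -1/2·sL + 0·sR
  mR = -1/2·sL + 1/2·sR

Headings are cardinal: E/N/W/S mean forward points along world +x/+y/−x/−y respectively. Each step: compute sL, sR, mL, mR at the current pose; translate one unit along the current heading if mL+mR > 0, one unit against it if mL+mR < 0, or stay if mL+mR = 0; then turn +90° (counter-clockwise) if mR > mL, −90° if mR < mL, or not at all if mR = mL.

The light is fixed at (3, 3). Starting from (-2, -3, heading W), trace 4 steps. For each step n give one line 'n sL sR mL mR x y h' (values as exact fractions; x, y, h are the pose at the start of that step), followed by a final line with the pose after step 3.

n=0: pose=(-2,-3,W); sL=9/13, sR=45/29; mL=-9/26, mR=162/377; mL+mR=63/754 → advance +1; mR−mL=45/58 → turn +1·90°
n=1: pose=(-3,-3,S); sL=90/73, sR=18/29; mL=-45/73, mR=-648/2117; mL+mR=-1953/2117 → advance -1; mR−mL=9/29 → turn +1·90°
n=2: pose=(-3,-2,E); sL=9/2, sR=9/8; mL=-9/4, mR=-27/16; mL+mR=-63/16 → advance -1; mR−mL=9/16 → turn +1·90°
n=3: pose=(-4,-2,N); sL=90/109, sR=18/5; mL=-45/109, mR=756/545; mL+mR=531/545 → advance +1; mR−mL=9/5 → turn +1·90°

0 9/13 45/29 -9/26 162/377 -2 -3 W
1 90/73 18/29 -45/73 -648/2117 -3 -3 S
2 9/2 9/8 -9/4 -27/16 -3 -2 E
3 90/109 18/5 -45/109 756/545 -4 -2 N
final -4 -1 W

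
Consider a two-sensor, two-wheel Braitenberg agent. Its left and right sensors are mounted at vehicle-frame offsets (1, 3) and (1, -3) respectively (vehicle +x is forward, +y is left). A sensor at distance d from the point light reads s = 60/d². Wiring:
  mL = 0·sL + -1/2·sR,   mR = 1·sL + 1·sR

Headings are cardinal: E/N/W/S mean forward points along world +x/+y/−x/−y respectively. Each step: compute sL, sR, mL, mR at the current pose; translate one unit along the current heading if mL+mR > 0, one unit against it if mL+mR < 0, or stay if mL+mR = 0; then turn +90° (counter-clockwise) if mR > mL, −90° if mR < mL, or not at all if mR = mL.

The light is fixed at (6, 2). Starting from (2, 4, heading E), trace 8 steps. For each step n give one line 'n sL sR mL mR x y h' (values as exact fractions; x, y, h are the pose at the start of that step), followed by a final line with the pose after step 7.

0 30/17 6 -3 132/17 2 4 E
1 4/3 20/3 -10/3 8 3 4 N
2 15/4 15/13 -15/26 255/52 3 5 W
3 12 60/53 -30/53 696/53 2 5 S
4 30/17 6 -3 132/17 2 4 E
5 4/3 20/3 -10/3 8 3 4 N
6 15/4 15/13 -15/26 255/52 3 5 W
7 12 60/53 -30/53 696/53 2 5 S
final 2 4 E

n=0: pose=(2,4,E); sL=30/17, sR=6; mL=-3, mR=132/17; mL+mR=81/17 → advance +1; mR−mL=183/17 → turn +1·90°
n=1: pose=(3,4,N); sL=4/3, sR=20/3; mL=-10/3, mR=8; mL+mR=14/3 → advance +1; mR−mL=34/3 → turn +1·90°
n=2: pose=(3,5,W); sL=15/4, sR=15/13; mL=-15/26, mR=255/52; mL+mR=225/52 → advance +1; mR−mL=285/52 → turn +1·90°
n=3: pose=(2,5,S); sL=12, sR=60/53; mL=-30/53, mR=696/53; mL+mR=666/53 → advance +1; mR−mL=726/53 → turn +1·90°
n=4: pose=(2,4,E); sL=30/17, sR=6; mL=-3, mR=132/17; mL+mR=81/17 → advance +1; mR−mL=183/17 → turn +1·90°
n=5: pose=(3,4,N); sL=4/3, sR=20/3; mL=-10/3, mR=8; mL+mR=14/3 → advance +1; mR−mL=34/3 → turn +1·90°
n=6: pose=(3,5,W); sL=15/4, sR=15/13; mL=-15/26, mR=255/52; mL+mR=225/52 → advance +1; mR−mL=285/52 → turn +1·90°
n=7: pose=(2,5,S); sL=12, sR=60/53; mL=-30/53, mR=696/53; mL+mR=666/53 → advance +1; mR−mL=726/53 → turn +1·90°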